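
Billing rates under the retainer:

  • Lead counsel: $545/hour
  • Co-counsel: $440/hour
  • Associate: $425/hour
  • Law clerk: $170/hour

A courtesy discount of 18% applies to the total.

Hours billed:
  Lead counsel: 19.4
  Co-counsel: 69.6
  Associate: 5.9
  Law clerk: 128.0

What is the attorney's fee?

$53,680.89

Lead counsel: 19.4 × $545 = $10,573.00
Co-counsel: 69.6 × $440 = $30,624.00
Associate: 5.9 × $425 = $2,507.50
Law clerk: 128.0 × $170 = $21,760.00
Subtotal: $65,464.50
Less 18% discount: −$11,783.61
Total: $65,464.50 − $11,783.61 = $53,680.89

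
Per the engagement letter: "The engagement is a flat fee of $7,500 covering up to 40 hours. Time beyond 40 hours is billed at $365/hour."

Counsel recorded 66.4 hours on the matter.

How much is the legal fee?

Flat fee: $7,500.00
Excess hours: 66.4 − 40 = 26.4
Overrun: 26.4 × $365 = $9,636.00
Total: $7,500.00 + $9,636.00 = $17,136.00

$17,136.00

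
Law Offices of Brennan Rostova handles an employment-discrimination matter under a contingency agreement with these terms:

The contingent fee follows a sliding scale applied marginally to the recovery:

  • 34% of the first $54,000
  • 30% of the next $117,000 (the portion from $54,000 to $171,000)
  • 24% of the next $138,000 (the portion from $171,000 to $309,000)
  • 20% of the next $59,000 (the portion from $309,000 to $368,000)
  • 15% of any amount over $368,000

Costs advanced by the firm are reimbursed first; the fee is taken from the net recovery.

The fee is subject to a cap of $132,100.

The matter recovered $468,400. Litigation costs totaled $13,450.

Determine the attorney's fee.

$111,422.50

Fee base (net of costs): $468,400 − $13,450 = $454,950
First $54,000 at 34% = $18,360.00
Next $117,000 at 30% = $35,100.00
Next $138,000 at 24% = $33,120.00
Next $59,000 at 20% = $11,800.00
Remaining $86,950 at 15% = $13,042.50
Fee: $18,360.00 + $35,100.00 + $33,120.00 + $11,800.00 + $13,042.50 = $111,422.50
$111,422.50 is under the $132,100 cap.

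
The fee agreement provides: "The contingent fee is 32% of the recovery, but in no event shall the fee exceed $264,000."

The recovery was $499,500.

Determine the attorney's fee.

$159,840.00

32% of $499,500 = $159,840.00
That is under the $264,000 cap.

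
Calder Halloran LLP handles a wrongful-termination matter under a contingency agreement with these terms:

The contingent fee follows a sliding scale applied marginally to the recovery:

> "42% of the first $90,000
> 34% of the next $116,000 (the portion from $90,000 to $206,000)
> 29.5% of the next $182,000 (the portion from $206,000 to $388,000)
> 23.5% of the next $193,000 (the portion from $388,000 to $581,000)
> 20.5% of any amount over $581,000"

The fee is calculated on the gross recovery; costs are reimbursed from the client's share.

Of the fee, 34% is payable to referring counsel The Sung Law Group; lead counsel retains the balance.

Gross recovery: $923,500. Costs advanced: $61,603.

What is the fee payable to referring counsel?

Fee base is the gross recovery, $923,500; costs are reimbursed separately.
First $90,000 at 42% = $37,800.00
Next $116,000 at 34% = $39,440.00
Next $182,000 at 29.5% = $53,690.00
Next $193,000 at 23.5% = $45,355.00
Remaining $342,500 at 20.5% = $70,212.50
Fee: $37,800.00 + $39,440.00 + $53,690.00 + $45,355.00 + $70,212.50 = $246,497.50
Referral share: 34% of $246,497.50 = $83,809.15; lead counsel retains $246,497.50 − $83,809.15 = $162,688.35.

$83,809.15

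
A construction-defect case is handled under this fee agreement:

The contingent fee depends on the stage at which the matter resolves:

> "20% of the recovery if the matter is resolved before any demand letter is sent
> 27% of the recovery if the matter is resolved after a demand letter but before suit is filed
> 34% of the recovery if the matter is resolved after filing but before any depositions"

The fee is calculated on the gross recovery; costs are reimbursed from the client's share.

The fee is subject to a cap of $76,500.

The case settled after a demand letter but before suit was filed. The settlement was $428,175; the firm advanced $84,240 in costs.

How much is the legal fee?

$76,500.00

Fee base is the gross recovery, $428,175; costs are reimbursed separately.
The matter settled after a demand letter but before suit was filed, so the 27% rate applies.
$428,175 × 27% = $115,607.25
$115,607.25 exceeds the $76,500 cap, so the fee is capped at $76,500.00.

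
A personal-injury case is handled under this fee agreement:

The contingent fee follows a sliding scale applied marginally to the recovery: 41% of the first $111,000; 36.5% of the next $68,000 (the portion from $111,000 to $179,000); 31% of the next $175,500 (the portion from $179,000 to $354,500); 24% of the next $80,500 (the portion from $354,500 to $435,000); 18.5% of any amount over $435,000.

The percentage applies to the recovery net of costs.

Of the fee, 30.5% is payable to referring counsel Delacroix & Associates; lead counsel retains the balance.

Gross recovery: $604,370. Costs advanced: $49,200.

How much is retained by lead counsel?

Fee base (net of costs): $604,370 − $49,200 = $555,170
First $111,000 at 41% = $45,510.00
Next $68,000 at 36.5% = $24,820.00
Next $175,500 at 31% = $54,405.00
Next $80,500 at 24% = $19,320.00
Remaining $120,170 at 18.5% = $22,231.45
Fee: $45,510.00 + $24,820.00 + $54,405.00 + $19,320.00 + $22,231.45 = $166,286.45
Referral share: 30.5% of $166,286.45 = $50,717.37; lead counsel retains $166,286.45 − $50,717.37 = $115,569.08.

$115,569.08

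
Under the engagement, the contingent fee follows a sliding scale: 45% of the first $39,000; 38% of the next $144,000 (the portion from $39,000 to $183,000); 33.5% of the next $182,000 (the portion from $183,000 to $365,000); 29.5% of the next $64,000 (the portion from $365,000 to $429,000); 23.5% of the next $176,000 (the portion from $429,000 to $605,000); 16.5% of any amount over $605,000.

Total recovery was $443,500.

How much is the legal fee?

$155,527.50

First $39,000 at 45% = $17,550.00
Next $144,000 at 38% = $54,720.00
Next $182,000 at 33.5% = $60,970.00
Next $64,000 at 29.5% = $18,880.00
Remaining $14,500 at 23.5% = $3,407.50
Fee: $17,550.00 + $54,720.00 + $60,970.00 + $18,880.00 + $3,407.50 = $155,527.50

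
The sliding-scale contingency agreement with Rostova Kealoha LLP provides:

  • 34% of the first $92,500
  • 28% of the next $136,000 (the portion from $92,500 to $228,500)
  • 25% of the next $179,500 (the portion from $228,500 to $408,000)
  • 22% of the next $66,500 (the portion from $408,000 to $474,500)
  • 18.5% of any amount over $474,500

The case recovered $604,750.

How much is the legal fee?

First $92,500 at 34% = $31,450.00
Next $136,000 at 28% = $38,080.00
Next $179,500 at 25% = $44,875.00
Next $66,500 at 22% = $14,630.00
Remaining $130,250 at 18.5% = $24,096.25
Fee: $31,450.00 + $38,080.00 + $44,875.00 + $14,630.00 + $24,096.25 = $153,131.25

$153,131.25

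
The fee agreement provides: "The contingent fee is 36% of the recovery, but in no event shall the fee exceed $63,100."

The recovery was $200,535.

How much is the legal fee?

$63,100.00

36% of $200,535 = $72,192.60
That exceeds the $63,100 cap, so the fee is capped at $63,100.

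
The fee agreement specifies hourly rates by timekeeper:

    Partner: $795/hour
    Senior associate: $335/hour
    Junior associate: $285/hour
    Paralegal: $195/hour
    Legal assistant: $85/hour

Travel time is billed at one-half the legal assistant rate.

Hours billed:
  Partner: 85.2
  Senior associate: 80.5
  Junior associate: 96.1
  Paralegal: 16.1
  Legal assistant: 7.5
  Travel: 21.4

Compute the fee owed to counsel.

$126,776.50

Partner: 85.2 × $795 = $67,734.00
Senior associate: 80.5 × $335 = $26,967.50
Junior associate: 96.1 × $285 = $27,388.50
Paralegal: 16.1 × $195 = $3,139.50
Legal assistant: 7.5 × $85 = $637.50
Subtotal: $67,734.00 + $26,967.50 + $27,388.50 + $3,139.50 + $637.50 = $125,867.00
Travel: 21.4 × ($85 ÷ 2) = 21.4 × $42.50 = $909.50
Total: $125,867.00 + $909.50 = $126,776.50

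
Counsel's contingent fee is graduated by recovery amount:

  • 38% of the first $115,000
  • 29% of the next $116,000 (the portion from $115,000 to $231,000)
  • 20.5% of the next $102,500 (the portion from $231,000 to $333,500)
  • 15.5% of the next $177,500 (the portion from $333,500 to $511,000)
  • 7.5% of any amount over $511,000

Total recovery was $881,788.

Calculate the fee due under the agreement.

$153,674.10

First $115,000 at 38% = $43,700.00
Next $116,000 at 29% = $33,640.00
Next $102,500 at 20.5% = $21,012.50
Next $177,500 at 15.5% = $27,512.50
Remaining $370,788 at 7.5% = $27,809.10
Fee: $43,700.00 + $33,640.00 + $21,012.50 + $27,512.50 + $27,809.10 = $153,674.10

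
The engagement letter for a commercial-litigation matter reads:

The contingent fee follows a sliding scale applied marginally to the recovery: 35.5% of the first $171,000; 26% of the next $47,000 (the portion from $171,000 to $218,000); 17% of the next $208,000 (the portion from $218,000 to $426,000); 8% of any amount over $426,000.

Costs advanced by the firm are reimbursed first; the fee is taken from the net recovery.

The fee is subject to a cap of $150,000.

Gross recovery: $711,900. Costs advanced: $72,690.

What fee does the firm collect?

$125,341.80

Fee base (net of costs): $711,900 − $72,690 = $639,210
First $171,000 at 35.5% = $60,705.00
Next $47,000 at 26% = $12,220.00
Next $208,000 at 17% = $35,360.00
Remaining $213,210 at 8% = $17,056.80
Fee: $60,705.00 + $12,220.00 + $35,360.00 + $17,056.80 = $125,341.80
$125,341.80 is under the $150,000 cap.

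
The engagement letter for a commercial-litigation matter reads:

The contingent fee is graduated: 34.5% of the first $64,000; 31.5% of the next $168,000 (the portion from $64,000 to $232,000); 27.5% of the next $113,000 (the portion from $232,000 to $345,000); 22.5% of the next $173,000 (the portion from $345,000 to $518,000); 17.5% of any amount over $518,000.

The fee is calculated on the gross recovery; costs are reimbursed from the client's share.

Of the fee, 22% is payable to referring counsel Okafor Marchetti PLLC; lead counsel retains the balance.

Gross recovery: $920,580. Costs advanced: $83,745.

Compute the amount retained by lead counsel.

Fee base is the gross recovery, $920,580; costs are reimbursed separately.
First $64,000 at 34.5% = $22,080.00
Next $168,000 at 31.5% = $52,920.00
Next $113,000 at 27.5% = $31,075.00
Next $173,000 at 22.5% = $38,925.00
Remaining $402,580 at 17.5% = $70,451.50
Fee: $22,080.00 + $52,920.00 + $31,075.00 + $38,925.00 + $70,451.50 = $215,451.50
Referral share: 22% of $215,451.50 = $47,399.33; lead counsel retains $215,451.50 − $47,399.33 = $168,052.17.

$168,052.17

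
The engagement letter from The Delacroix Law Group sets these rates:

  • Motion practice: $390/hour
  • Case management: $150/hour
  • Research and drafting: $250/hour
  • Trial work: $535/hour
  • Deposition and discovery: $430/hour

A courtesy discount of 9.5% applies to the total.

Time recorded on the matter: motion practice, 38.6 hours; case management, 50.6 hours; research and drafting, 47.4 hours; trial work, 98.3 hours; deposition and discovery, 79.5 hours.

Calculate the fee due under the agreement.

$109,748.90

Motion practice: 38.6 × $390 = $15,054.00
Case management: 50.6 × $150 = $7,590.00
Research and drafting: 47.4 × $250 = $11,850.00
Trial work: 98.3 × $535 = $52,590.50
Deposition and discovery: 79.5 × $430 = $34,185.00
Subtotal: $121,269.50
Less 9.5% discount: −$11,520.60
Total: $121,269.50 − $11,520.60 = $109,748.90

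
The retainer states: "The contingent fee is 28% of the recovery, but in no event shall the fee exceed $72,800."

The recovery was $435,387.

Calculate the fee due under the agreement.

$72,800.00

28% of $435,387 = $121,908.36
That exceeds the $72,800 cap, so the fee is capped at $72,800.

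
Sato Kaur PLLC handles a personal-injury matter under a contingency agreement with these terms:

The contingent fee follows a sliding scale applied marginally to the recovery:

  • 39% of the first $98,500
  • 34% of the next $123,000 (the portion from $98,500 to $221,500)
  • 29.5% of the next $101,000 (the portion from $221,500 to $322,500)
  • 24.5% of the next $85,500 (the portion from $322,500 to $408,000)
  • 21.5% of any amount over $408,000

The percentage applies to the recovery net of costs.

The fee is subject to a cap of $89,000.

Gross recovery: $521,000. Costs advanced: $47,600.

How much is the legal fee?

$89,000.00

Fee base (net of costs): $521,000 − $47,600 = $473,400
First $98,500 at 39% = $38,415.00
Next $123,000 at 34% = $41,820.00
Next $101,000 at 29.5% = $29,795.00
Next $85,500 at 24.5% = $20,947.50
Remaining $65,400 at 21.5% = $14,061.00
Fee: $38,415.00 + $41,820.00 + $29,795.00 + $20,947.50 + $14,061.00 = $145,038.50
$145,038.50 exceeds the $89,000 cap, so the fee is capped at $89,000.00.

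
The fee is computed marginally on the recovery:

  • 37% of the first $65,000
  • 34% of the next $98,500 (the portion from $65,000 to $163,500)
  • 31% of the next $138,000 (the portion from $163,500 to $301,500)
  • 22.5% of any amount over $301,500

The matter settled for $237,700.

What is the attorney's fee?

$80,542.00

First $65,000 at 37% = $24,050.00
Next $98,500 at 34% = $33,490.00
Remaining $74,200 at 31% = $23,002.00
Fee: $24,050.00 + $33,490.00 + $23,002.00 = $80,542.00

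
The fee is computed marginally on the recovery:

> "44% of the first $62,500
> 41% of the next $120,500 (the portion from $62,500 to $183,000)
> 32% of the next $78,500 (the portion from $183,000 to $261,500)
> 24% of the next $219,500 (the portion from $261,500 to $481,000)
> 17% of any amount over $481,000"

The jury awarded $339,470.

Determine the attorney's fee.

First $62,500 at 44% = $27,500.00
Next $120,500 at 41% = $49,405.00
Next $78,500 at 32% = $25,120.00
Remaining $77,970 at 24% = $18,712.80
Fee: $27,500.00 + $49,405.00 + $25,120.00 + $18,712.80 = $120,737.80

$120,737.80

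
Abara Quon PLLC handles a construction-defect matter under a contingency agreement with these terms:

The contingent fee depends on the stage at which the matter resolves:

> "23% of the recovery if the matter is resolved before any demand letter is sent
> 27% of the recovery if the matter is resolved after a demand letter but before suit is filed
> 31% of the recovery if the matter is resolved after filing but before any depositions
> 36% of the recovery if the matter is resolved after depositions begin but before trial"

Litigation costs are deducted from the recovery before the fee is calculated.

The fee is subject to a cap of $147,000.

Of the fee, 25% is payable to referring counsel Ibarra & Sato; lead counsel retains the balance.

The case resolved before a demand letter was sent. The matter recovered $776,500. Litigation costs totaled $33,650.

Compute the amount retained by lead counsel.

Fee base (net of costs): $776,500 − $33,650 = $742,850
The matter resolved before a demand letter was sent, so the 23% rate applies.
$742,850 × 23% = $170,855.50
$170,855.50 exceeds the $147,000 cap, so the fee is capped at $147,000.00.
Referral share: 25% of $147,000.00 = $36,750.00; lead counsel retains $147,000.00 − $36,750.00 = $110,250.00.

$110,250.00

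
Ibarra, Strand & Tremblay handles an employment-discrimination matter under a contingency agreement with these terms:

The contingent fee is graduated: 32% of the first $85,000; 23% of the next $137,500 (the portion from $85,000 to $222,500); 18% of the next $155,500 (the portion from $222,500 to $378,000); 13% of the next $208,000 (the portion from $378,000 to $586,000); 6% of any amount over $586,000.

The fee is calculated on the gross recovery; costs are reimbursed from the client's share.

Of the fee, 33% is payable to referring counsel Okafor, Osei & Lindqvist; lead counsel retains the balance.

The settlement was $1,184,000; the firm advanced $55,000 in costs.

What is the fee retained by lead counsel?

$100,322.45

Fee base is the gross recovery, $1,184,000; costs are reimbursed separately.
First $85,000 at 32% = $27,200.00
Next $137,500 at 23% = $31,625.00
Next $155,500 at 18% = $27,990.00
Next $208,000 at 13% = $27,040.00
Remaining $598,000 at 6% = $35,880.00
Fee: $27,200.00 + $31,625.00 + $27,990.00 + $27,040.00 + $35,880.00 = $149,735.00
Referral share: 33% of $149,735.00 = $49,412.55; lead counsel retains $149,735.00 − $49,412.55 = $100,322.45.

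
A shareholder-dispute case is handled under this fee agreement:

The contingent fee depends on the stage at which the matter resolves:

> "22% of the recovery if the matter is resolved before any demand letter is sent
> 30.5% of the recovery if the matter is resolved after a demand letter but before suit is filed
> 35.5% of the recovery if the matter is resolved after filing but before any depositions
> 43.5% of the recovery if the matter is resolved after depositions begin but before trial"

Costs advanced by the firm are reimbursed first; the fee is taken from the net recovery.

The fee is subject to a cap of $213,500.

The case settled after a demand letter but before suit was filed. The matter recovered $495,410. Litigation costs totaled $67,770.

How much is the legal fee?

$130,430.20

Fee base (net of costs): $495,410 − $67,770 = $427,640
The matter settled after a demand letter but before suit was filed, so the 30.5% rate applies.
$427,640 × 30.5% = $130,430.20
$130,430.20 is under the $213,500 cap.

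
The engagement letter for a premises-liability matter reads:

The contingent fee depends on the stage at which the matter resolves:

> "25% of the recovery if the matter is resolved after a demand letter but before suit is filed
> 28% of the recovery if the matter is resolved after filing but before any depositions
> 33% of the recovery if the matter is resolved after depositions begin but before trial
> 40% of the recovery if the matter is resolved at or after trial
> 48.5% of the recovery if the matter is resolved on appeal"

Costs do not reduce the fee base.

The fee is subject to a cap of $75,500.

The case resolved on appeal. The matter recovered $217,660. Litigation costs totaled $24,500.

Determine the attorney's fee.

Fee base is the gross recovery, $217,660; costs are reimbursed separately.
The matter resolved on appeal, so the 48.5% rate applies.
$217,660 × 48.5% = $105,565.10
$105,565.10 exceeds the $75,500 cap, so the fee is capped at $75,500.00.

$75,500.00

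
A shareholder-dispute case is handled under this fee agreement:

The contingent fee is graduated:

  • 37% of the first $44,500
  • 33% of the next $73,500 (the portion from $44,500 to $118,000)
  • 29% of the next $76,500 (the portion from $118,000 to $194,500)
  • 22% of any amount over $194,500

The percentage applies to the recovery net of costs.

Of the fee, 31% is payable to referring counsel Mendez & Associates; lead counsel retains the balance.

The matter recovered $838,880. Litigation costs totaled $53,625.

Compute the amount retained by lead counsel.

$133,081.06

Fee base (net of costs): $838,880 − $53,625 = $785,255
First $44,500 at 37% = $16,465.00
Next $73,500 at 33% = $24,255.00
Next $76,500 at 29% = $22,185.00
Remaining $590,755 at 22% = $129,966.10
Fee: $16,465.00 + $24,255.00 + $22,185.00 + $129,966.10 = $192,871.10
Referral share: 31% of $192,871.10 = $59,790.04; lead counsel retains $192,871.10 − $59,790.04 = $133,081.06.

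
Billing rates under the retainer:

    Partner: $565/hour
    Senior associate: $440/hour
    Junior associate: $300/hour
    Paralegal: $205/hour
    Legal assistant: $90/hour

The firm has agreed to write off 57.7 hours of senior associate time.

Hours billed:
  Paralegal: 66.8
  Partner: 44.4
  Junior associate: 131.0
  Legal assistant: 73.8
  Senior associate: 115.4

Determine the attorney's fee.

$110,110.00

Partner: 44.4 × $565 = $25,086.00
Senior associate: 115.4 × $440 = $50,776.00
Junior associate: 131.0 × $300 = $39,300.00
Paralegal: 66.8 × $205 = $13,694.00
Legal assistant: 73.8 × $90 = $6,642.00
Subtotal: $135,498.00
Write-off: 57.7 × $440 = $25,388.00
Total: $135,498.00 − $25,388.00 = $110,110.00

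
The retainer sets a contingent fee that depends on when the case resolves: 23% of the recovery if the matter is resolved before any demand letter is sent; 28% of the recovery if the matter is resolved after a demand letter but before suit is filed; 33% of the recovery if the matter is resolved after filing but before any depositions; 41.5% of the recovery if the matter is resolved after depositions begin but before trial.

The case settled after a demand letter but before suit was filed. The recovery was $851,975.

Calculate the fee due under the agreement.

The matter settled after a demand letter but before suit was filed, so the 28% rate applies.
$851,975 × 28% = $238,553.00

$238,553.00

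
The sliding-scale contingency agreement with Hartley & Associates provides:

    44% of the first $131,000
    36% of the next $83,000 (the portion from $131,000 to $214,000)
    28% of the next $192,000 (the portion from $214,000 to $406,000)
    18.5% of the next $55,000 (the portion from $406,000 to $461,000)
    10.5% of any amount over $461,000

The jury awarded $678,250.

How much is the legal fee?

$174,266.25

First $131,000 at 44% = $57,640.00
Next $83,000 at 36% = $29,880.00
Next $192,000 at 28% = $53,760.00
Next $55,000 at 18.5% = $10,175.00
Remaining $217,250 at 10.5% = $22,811.25
Fee: $57,640.00 + $29,880.00 + $53,760.00 + $10,175.00 + $22,811.25 = $174,266.25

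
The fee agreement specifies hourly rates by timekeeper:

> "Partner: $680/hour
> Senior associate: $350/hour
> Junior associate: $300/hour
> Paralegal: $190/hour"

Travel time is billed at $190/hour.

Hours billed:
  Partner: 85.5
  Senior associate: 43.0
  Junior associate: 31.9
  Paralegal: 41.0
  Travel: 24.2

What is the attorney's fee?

$95,148.00

Partner: 85.5 × $680 = $58,140.00
Senior associate: 43.0 × $350 = $15,050.00
Junior associate: 31.9 × $300 = $9,570.00
Paralegal: 41.0 × $190 = $7,790.00
Subtotal: $58,140.00 + $15,050.00 + $9,570.00 + $7,790.00 = $90,550.00
Travel: 24.2 × $190 = $4,598.00
Total: $90,550.00 + $4,598.00 = $95,148.00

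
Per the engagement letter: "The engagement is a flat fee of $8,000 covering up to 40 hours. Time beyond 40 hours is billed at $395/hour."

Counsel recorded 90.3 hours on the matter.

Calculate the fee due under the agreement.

$27,868.50

Flat fee: $8,000.00
Excess hours: 90.3 − 40 = 50.3
Overrun: 50.3 × $395 = $19,868.50
Total: $8,000.00 + $19,868.50 = $27,868.50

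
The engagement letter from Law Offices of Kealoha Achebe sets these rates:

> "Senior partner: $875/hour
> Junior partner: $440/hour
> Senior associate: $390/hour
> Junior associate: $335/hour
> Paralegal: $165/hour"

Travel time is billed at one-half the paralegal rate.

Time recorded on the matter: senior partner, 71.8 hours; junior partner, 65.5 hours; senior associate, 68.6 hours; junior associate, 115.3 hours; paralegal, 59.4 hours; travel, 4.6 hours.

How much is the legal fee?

Senior partner: 71.8 × $875 = $62,825.00
Junior partner: 65.5 × $440 = $28,820.00
Senior associate: 68.6 × $390 = $26,754.00
Junior associate: 115.3 × $335 = $38,625.50
Paralegal: 59.4 × $165 = $9,801.00
Subtotal: $62,825.00 + $28,820.00 + $26,754.00 + $38,625.50 + $9,801.00 = $166,825.50
Travel: 4.6 × ($165 ÷ 2) = 4.6 × $82.50 = $379.50
Total: $166,825.50 + $379.50 = $167,205.00

$167,205.00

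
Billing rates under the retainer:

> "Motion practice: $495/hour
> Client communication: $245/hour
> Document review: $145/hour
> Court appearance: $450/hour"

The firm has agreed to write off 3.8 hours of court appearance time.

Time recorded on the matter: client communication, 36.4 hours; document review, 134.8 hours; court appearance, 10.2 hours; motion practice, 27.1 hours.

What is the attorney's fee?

$44,758.50

Motion practice: 27.1 × $495 = $13,414.50
Client communication: 36.4 × $245 = $8,918.00
Document review: 134.8 × $145 = $19,546.00
Court appearance: 10.2 × $450 = $4,590.00
Subtotal: $46,468.50
Write-off: 3.8 × $450 = $1,710.00
Total: $46,468.50 − $1,710.00 = $44,758.50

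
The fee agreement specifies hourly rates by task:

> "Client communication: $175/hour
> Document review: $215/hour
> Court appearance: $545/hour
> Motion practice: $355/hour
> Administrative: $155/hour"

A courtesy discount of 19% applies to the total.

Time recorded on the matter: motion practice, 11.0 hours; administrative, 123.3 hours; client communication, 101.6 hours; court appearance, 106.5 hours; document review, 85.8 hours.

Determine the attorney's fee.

Client communication: 101.6 × $175 = $17,780.00
Document review: 85.8 × $215 = $18,447.00
Court appearance: 106.5 × $545 = $58,042.50
Motion practice: 11.0 × $355 = $3,905.00
Administrative: 123.3 × $155 = $19,111.50
Subtotal: $117,286.00
Less 19% discount: −$22,284.34
Total: $117,286.00 − $22,284.34 = $95,001.66

$95,001.66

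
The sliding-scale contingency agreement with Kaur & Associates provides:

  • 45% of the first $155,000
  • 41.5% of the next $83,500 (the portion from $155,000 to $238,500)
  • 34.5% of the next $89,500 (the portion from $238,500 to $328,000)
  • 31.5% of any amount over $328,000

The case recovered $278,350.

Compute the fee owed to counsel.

$118,150.75

First $155,000 at 45% = $69,750.00
Next $83,500 at 41.5% = $34,652.50
Remaining $39,850 at 34.5% = $13,748.25
Fee: $69,750.00 + $34,652.50 + $13,748.25 = $118,150.75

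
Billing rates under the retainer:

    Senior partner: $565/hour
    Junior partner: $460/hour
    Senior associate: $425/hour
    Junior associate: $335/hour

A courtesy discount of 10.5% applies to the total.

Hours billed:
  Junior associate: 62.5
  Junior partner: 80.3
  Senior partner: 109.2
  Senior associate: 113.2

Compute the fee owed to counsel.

Senior partner: 109.2 × $565 = $61,698.00
Junior partner: 80.3 × $460 = $36,938.00
Senior associate: 113.2 × $425 = $48,110.00
Junior associate: 62.5 × $335 = $20,937.50
Subtotal: $167,683.50
Less 10.5% discount: −$17,606.77
Total: $167,683.50 − $17,606.77 = $150,076.73

$150,076.73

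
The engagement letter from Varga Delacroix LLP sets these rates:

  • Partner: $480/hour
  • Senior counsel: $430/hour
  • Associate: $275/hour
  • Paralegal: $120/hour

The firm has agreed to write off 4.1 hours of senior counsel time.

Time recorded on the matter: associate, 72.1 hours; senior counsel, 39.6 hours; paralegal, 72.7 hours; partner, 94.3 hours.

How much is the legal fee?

$89,080.50

Partner: 94.3 × $480 = $45,264.00
Senior counsel: 39.6 × $430 = $17,028.00
Associate: 72.1 × $275 = $19,827.50
Paralegal: 72.7 × $120 = $8,724.00
Subtotal: $90,843.50
Write-off: 4.1 × $430 = $1,763.00
Total: $90,843.50 − $1,763.00 = $89,080.50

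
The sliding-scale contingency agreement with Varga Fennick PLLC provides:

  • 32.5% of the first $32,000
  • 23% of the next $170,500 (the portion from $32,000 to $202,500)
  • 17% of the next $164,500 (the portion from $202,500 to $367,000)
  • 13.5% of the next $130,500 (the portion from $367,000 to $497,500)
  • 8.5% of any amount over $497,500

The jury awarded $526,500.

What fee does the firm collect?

$97,662.50

First $32,000 at 32.5% = $10,400.00
Next $170,500 at 23% = $39,215.00
Next $164,500 at 17% = $27,965.00
Next $130,500 at 13.5% = $17,617.50
Remaining $29,000 at 8.5% = $2,465.00
Fee: $10,400.00 + $39,215.00 + $27,965.00 + $17,617.50 + $2,465.00 = $97,662.50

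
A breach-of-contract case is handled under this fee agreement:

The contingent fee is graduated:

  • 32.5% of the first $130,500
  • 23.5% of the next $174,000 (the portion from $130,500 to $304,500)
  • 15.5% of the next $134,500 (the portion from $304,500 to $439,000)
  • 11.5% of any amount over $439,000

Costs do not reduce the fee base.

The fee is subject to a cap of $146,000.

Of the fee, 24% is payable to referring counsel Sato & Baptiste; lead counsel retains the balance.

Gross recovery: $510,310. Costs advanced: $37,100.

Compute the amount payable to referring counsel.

$26,964.16

Fee base is the gross recovery, $510,310; costs are reimbursed separately.
First $130,500 at 32.5% = $42,412.50
Next $174,000 at 23.5% = $40,890.00
Next $134,500 at 15.5% = $20,847.50
Remaining $71,310 at 11.5% = $8,200.65
Fee: $42,412.50 + $40,890.00 + $20,847.50 + $8,200.65 = $112,350.65
$112,350.65 is under the $146,000 cap.
Referral share: 24% of $112,350.65 = $26,964.16; lead counsel retains $112,350.65 − $26,964.16 = $85,386.49.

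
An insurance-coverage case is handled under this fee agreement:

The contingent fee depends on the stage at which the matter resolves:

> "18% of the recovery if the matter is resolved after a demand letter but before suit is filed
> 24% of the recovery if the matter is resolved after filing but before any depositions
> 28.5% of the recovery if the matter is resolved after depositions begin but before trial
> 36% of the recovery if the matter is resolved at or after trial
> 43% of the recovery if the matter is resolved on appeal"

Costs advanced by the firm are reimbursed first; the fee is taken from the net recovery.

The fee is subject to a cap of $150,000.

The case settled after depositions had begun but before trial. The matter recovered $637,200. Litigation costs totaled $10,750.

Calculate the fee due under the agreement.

$150,000.00

Fee base (net of costs): $637,200 − $10,750 = $626,450
The matter settled after depositions had begun but before trial, so the 28.5% rate applies.
$626,450 × 28.5% = $178,538.25
$178,538.25 exceeds the $150,000 cap, so the fee is capped at $150,000.00.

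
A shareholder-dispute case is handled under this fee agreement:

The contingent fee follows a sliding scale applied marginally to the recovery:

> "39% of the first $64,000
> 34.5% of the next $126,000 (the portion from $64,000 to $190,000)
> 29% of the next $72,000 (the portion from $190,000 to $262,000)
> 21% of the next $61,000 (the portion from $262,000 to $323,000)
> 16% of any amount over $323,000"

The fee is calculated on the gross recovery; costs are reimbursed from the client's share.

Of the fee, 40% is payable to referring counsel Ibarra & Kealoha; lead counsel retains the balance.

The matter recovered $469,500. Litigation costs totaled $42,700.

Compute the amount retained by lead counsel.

$75,336.00

Fee base is the gross recovery, $469,500; costs are reimbursed separately.
First $64,000 at 39% = $24,960.00
Next $126,000 at 34.5% = $43,470.00
Next $72,000 at 29% = $20,880.00
Next $61,000 at 21% = $12,810.00
Remaining $146,500 at 16% = $23,440.00
Fee: $24,960.00 + $43,470.00 + $20,880.00 + $12,810.00 + $23,440.00 = $125,560.00
Referral share: 40% of $125,560.00 = $50,224.00; lead counsel retains $125,560.00 − $50,224.00 = $75,336.00.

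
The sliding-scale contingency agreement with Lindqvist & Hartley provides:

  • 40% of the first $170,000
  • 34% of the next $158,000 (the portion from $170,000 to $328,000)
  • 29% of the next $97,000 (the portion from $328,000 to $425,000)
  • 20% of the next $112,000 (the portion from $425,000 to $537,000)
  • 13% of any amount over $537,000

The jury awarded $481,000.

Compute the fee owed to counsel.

$161,050.00

First $170,000 at 40% = $68,000.00
Next $158,000 at 34% = $53,720.00
Next $97,000 at 29% = $28,130.00
Remaining $56,000 at 20% = $11,200.00
Fee: $68,000.00 + $53,720.00 + $28,130.00 + $11,200.00 = $161,050.00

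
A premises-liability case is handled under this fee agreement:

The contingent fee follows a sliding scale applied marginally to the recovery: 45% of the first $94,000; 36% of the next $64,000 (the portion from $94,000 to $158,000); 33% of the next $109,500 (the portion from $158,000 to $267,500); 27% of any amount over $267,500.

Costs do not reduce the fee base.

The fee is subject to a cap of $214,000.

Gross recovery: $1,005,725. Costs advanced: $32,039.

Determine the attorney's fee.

$214,000.00

Fee base is the gross recovery, $1,005,725; costs are reimbursed separately.
First $94,000 at 45% = $42,300.00
Next $64,000 at 36% = $23,040.00
Next $109,500 at 33% = $36,135.00
Remaining $738,225 at 27% = $199,320.75
Fee: $42,300.00 + $23,040.00 + $36,135.00 + $199,320.75 = $300,795.75
$300,795.75 exceeds the $214,000 cap, so the fee is capped at $214,000.00.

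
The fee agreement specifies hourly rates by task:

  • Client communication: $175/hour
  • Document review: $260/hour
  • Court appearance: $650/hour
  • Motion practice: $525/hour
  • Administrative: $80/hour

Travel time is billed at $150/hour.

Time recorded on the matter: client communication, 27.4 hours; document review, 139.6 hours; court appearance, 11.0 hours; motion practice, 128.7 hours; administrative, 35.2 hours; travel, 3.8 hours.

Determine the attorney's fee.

Client communication: 27.4 × $175 = $4,795.00
Document review: 139.6 × $260 = $36,296.00
Court appearance: 11.0 × $650 = $7,150.00
Motion practice: 128.7 × $525 = $67,567.50
Administrative: 35.2 × $80 = $2,816.00
Subtotal: $4,795.00 + $36,296.00 + $7,150.00 + $67,567.50 + $2,816.00 = $118,624.50
Travel: 3.8 × $150 = $570.00
Total: $118,624.50 + $570.00 = $119,194.50

$119,194.50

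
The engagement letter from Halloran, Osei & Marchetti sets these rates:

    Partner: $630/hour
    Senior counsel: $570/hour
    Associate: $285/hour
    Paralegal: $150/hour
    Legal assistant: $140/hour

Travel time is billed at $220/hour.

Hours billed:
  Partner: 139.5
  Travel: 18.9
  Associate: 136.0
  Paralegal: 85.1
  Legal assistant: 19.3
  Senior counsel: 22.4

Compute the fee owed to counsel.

Partner: 139.5 × $630 = $87,885.00
Senior counsel: 22.4 × $570 = $12,768.00
Associate: 136.0 × $285 = $38,760.00
Paralegal: 85.1 × $150 = $12,765.00
Legal assistant: 19.3 × $140 = $2,702.00
Subtotal: $87,885.00 + $12,768.00 + $38,760.00 + $12,765.00 + $2,702.00 = $154,880.00
Travel: 18.9 × $220 = $4,158.00
Total: $154,880.00 + $4,158.00 = $159,038.00

$159,038.00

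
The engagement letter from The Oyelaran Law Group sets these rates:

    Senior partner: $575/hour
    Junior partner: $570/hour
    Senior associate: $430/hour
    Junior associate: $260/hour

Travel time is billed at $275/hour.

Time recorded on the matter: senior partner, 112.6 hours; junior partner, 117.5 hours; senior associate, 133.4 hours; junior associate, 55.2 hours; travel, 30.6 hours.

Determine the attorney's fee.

$211,849.00

Senior partner: 112.6 × $575 = $64,745.00
Junior partner: 117.5 × $570 = $66,975.00
Senior associate: 133.4 × $430 = $57,362.00
Junior associate: 55.2 × $260 = $14,352.00
Subtotal: $64,745.00 + $66,975.00 + $57,362.00 + $14,352.00 = $203,434.00
Travel: 30.6 × $275 = $8,415.00
Total: $203,434.00 + $8,415.00 = $211,849.00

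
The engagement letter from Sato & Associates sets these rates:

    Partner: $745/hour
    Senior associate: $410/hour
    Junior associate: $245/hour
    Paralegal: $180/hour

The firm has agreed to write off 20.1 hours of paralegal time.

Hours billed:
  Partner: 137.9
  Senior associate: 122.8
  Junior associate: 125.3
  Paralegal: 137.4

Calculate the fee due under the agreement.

$204,896.00

Partner: 137.9 × $745 = $102,735.50
Senior associate: 122.8 × $410 = $50,348.00
Junior associate: 125.3 × $245 = $30,698.50
Paralegal: 137.4 × $180 = $24,732.00
Subtotal: $208,514.00
Write-off: 20.1 × $180 = $3,618.00
Total: $208,514.00 − $3,618.00 = $204,896.00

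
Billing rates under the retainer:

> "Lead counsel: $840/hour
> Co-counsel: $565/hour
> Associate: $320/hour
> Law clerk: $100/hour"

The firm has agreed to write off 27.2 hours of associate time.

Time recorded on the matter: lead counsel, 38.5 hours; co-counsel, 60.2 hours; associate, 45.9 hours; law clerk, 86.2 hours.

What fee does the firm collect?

$80,957.00

Lead counsel: 38.5 × $840 = $32,340.00
Co-counsel: 60.2 × $565 = $34,013.00
Associate: 45.9 × $320 = $14,688.00
Law clerk: 86.2 × $100 = $8,620.00
Subtotal: $89,661.00
Write-off: 27.2 × $320 = $8,704.00
Total: $89,661.00 − $8,704.00 = $80,957.00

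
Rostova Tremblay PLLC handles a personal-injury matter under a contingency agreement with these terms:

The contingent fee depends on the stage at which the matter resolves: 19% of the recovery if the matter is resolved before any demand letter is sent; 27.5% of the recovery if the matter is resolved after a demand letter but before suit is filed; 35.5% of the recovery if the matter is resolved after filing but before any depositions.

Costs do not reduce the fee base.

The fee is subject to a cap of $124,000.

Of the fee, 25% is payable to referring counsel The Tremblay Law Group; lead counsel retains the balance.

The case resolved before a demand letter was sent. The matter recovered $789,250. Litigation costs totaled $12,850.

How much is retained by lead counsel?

$93,000.00

Fee base is the gross recovery, $789,250; costs are reimbursed separately.
The matter resolved before a demand letter was sent, so the 19% rate applies.
$789,250 × 19% = $149,957.50
$149,957.50 exceeds the $124,000 cap, so the fee is capped at $124,000.00.
Referral share: 25% of $124,000.00 = $31,000.00; lead counsel retains $124,000.00 − $31,000.00 = $93,000.00.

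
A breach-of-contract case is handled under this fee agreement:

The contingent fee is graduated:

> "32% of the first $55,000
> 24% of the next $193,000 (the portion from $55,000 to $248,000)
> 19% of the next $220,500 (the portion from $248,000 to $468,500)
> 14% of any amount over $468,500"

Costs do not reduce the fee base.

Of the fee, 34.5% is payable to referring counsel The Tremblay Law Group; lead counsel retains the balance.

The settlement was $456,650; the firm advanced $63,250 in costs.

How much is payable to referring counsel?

Fee base is the gross recovery, $456,650; costs are reimbursed separately.
First $55,000 at 32% = $17,600.00
Next $193,000 at 24% = $46,320.00
Remaining $208,650 at 19% = $39,643.50
Fee: $17,600.00 + $46,320.00 + $39,643.50 = $103,563.50
Referral share: 34.5% of $103,563.50 = $35,729.41; lead counsel retains $103,563.50 − $35,729.41 = $67,834.09.

$35,729.41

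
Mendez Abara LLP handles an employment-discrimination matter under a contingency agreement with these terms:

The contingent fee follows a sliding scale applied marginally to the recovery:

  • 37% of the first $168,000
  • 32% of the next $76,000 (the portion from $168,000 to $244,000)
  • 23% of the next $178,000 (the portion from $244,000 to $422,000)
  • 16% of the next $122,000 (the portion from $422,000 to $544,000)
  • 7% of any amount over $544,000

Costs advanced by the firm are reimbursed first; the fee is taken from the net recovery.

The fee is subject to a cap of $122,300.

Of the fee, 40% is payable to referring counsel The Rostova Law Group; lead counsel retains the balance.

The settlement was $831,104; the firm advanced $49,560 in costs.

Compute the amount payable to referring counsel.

$48,920.00

Fee base (net of costs): $831,104 − $49,560 = $781,544
First $168,000 at 37% = $62,160.00
Next $76,000 at 32% = $24,320.00
Next $178,000 at 23% = $40,940.00
Next $122,000 at 16% = $19,520.00
Remaining $237,544 at 7% = $16,628.08
Fee: $62,160.00 + $24,320.00 + $40,940.00 + $19,520.00 + $16,628.08 = $163,568.08
$163,568.08 exceeds the $122,300 cap, so the fee is capped at $122,300.00.
Referral share: 40% of $122,300.00 = $48,920.00; lead counsel retains $122,300.00 − $48,920.00 = $73,380.00.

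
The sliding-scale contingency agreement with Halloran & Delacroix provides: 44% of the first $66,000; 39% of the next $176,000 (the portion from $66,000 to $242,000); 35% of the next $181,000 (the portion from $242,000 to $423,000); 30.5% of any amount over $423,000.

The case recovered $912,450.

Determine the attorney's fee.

First $66,000 at 44% = $29,040.00
Next $176,000 at 39% = $68,640.00
Next $181,000 at 35% = $63,350.00
Remaining $489,450 at 30.5% = $149,282.25
Fee: $29,040.00 + $68,640.00 + $63,350.00 + $149,282.25 = $310,312.25

$310,312.25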